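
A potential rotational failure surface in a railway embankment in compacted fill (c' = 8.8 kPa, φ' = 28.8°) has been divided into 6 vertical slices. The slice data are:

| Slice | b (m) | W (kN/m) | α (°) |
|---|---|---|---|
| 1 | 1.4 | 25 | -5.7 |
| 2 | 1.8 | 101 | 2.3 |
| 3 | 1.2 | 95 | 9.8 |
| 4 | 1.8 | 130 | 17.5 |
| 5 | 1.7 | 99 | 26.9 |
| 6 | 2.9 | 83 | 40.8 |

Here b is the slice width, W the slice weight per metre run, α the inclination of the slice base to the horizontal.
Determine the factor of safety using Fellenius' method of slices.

Ordinary method of slices: FS = Σ[c'·Δl_i + (W_i cosα_i)·tanφ'] / Σ W_i sinα_i, with Δl_i = b_i / cosα_i.
Slice 1: Δl = 1.4/cos(-5.7°) = 1.407 m; N'_1 = 25·cos(-5.7°) = 24.9; c'Δl = 12.38; W sinα = -2.5
Slice 2: Δl = 1.8/cos2.3° = 1.801 m; N'_2 = 101·cos2.3° = 100.9; c'Δl = 15.85; W sinα = 4.1
Slice 3: Δl = 1.2/cos9.8° = 1.218 m; N'_3 = 95·cos9.8° = 93.6; c'Δl = 10.72; W sinα = 16.2
Slice 4: Δl = 1.8/cos17.5° = 1.887 m; N'_4 = 130·cos17.5° = 124.0; c'Δl = 16.61; W sinα = 39.1
Slice 5: Δl = 1.7/cos26.9° = 1.906 m; N'_5 = 99·cos26.9° = 88.3; c'Δl = 16.78; W sinα = 44.8
Slice 6: Δl = 2.9/cos40.8° = 3.831 m; N'_6 = 83·cos40.8° = 62.8; c'Δl = 33.71; W sinα = 54.2
Σc'Δl = 106.0 kN/m; ΣN' = 494.5 kN/m; ΣW sinα = 155.9 kN/m
Resisting = 106.0 + 494.5·tan28.8° = 106.0 + 271.9 = 377.9 kN/m
FS = 377.9 / 155.9 = 2.425

FS = 2.42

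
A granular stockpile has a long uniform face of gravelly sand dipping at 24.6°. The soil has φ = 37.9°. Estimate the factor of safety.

For a dry cohesionless infinite slope the factor of safety is FS = tanφ / tanβ.
FS = tan37.9° / tan24.6° = 0.7785 / 0.4578 = 1.700

FS = 1.70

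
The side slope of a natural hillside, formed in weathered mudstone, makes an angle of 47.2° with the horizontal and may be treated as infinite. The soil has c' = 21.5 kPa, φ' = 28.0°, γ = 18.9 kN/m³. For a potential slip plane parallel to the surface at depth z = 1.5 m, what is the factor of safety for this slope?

For an infinite slope with a slip plane parallel to the surface (no pore pressure): FS = [c' + γz cos²β tanφ'] / [γz sinβ cosβ].
γz = 18.9·1.5 = 28.35 kN/m²
Numerator = 21.5 + 28.35·cos²47.2°·tan28.0° = 21.5 + 28.35·0.4616·0.5317 = 28.459 kPa
Denominator = 28.35·sin47.2°·cos47.2° = 28.35·0.7337·0.6794 = 14.133 kPa
FS = 28.459 / 14.133 = 2.014

FS = 2.01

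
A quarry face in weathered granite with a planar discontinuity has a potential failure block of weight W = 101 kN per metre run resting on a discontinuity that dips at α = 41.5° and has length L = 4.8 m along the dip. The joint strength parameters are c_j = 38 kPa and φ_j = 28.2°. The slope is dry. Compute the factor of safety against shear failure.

FS = 3.33

Resolving the block weight along and normal to the plane and applying the Mohr–Coulomb strength on the joint:
N' = W cosα = 101·cos41.5° = 75.6 kN/m
Driving force T = W sinα = 101·sin41.5° = 66.9 kN/m
Resisting force R = c_j·L + N'·tanφ_j = 38·4.8 + 75.6·tan28.2° = 182.4 + 40.6 = 223.0 kN/m
FS = R / T = 223.0 / 66.9 = 3.332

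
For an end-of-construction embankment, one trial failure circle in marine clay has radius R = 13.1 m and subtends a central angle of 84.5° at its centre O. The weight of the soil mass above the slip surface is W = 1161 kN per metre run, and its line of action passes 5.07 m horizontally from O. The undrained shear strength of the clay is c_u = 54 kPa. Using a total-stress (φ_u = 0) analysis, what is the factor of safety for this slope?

FS = 2.32

Taking moments about the centre O, the resisting moment is provided by the undrained shear strength acting along the arc:
Arc length L_a = R·θ = 13.1·(84.5°·π/180) = 13.1·1.4748 = 19.32 m
M_R = c_u·L_a·R = 54·19.32·13.1 = 13666.9 kN·m/m
M_D = W·d = 1161·5.07 = 5886.3 kN·m/m
FS = M_R / M_D = 13666.9 / 5886.3 = 2.322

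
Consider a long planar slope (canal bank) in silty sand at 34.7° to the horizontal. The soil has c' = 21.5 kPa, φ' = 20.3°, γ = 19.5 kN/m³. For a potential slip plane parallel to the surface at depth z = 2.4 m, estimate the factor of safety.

For an infinite slope with a slip plane parallel to the surface (no pore pressure): FS = [c' + γz cos²β tanφ'] / [γz sinβ cosβ].
γz = 19.5·2.4 = 46.80 kN/m²
Numerator = 21.5 + 46.80·cos²34.7°·tan20.3° = 21.5 + 46.80·0.6759·0.3699 = 33.201 kPa
Denominator = 46.80·sin34.7°·cos34.7° = 46.80·0.5693·0.8221 = 21.904 kPa
FS = 33.201 / 21.904 = 1.516

FS = 1.52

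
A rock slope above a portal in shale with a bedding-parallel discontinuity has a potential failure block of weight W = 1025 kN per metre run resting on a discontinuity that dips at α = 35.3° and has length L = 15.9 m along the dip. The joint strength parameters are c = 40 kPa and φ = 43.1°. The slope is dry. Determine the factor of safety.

FS = 2.40

Resolving the block weight along and normal to the plane and applying the Mohr–Coulomb strength on the joint:
N' = W cosα = 1025·cos35.3° = 836.5 kN/m
Driving force T = W sinα = 1025·sin35.3° = 592.3 kN/m
Resisting force R = c·L + N'·tanφ = 40·15.9 + 836.5·tan43.1° = 636.0 + 782.8 = 1418.8 kN/m
FS = R / T = 1418.8 / 592.3 = 2.395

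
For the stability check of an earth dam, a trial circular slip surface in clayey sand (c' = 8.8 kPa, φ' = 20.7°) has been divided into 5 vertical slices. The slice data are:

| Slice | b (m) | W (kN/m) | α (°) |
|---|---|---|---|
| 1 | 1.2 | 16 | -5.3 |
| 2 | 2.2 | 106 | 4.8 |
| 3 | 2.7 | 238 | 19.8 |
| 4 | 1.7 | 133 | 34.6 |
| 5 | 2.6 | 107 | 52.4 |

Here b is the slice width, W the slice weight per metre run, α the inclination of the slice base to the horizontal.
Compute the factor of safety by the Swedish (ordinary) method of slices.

Ordinary method of slices: FS = Σ[c'·Δl_i + (W_i cosα_i)·tanφ'] / Σ W_i sinα_i, with Δl_i = b_i / cosα_i.
Slice 1: Δl = 1.2/cos(-5.3°) = 1.205 m; N'_1 = 16·cos(-5.3°) = 15.9; c'Δl = 10.61; W sinα = -1.5
Slice 2: Δl = 2.2/cos4.8° = 2.208 m; N'_2 = 106·cos4.8° = 105.6; c'Δl = 19.43; W sinα = 8.9
Slice 3: Δl = 2.7/cos19.8° = 2.870 m; N'_3 = 238·cos19.8° = 223.9; c'Δl = 25.25; W sinα = 80.6
Slice 4: Δl = 1.7/cos34.6° = 2.065 m; N'_4 = 133·cos34.6° = 109.5; c'Δl = 18.17; W sinα = 75.5
Slice 5: Δl = 2.6/cos52.4° = 4.261 m; N'_5 = 107·cos52.4° = 65.3; c'Δl = 37.50; W sinα = 84.8
Σc'Δl = 111.0 kN/m; ΣN' = 520.3 kN/m; ΣW sinα = 248.3 kN/m
Resisting = 111.0 + 520.3·tan20.7° = 111.0 + 196.6 = 307.5 kN/m
FS = 307.5 / 248.3 = 1.239

FS = 1.24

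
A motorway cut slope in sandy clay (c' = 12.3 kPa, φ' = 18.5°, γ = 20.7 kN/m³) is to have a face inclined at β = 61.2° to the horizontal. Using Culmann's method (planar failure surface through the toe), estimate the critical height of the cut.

H_c = 7.45 m

Culmann's analysis gives the critical failure plane at α_cr = (β + φ')/2 = (61.2 + 18.5)/2 = 39.9°, and the critical height
H_c = (4c'/γ) · sinβ cosφ' / [1 − cos(β − φ')]
    = (4·12.3/20.7) · sin61.2°·cos18.5° / [1 − cos(42.7°)]
    = 2.377 · 0.8763·0.9483 / [1 − 0.7349]
    = 2.377 · 0.8310 / 0.2651
    = 7.45 m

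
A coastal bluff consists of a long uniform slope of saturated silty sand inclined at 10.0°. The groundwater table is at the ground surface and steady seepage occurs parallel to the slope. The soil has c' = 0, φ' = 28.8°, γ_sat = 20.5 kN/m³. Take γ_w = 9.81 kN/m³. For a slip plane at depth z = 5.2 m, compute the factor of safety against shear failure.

FS = 1.63

With seepage parallel to the slope and the water table at the surface, the effective normal stress on the slip plane uses the buoyant unit weight γ' = γ_sat − γ_w while the driving shear stress uses γ_sat:
FS = [c' + γ' z cos²β tanφ'] / [γ_sat z sinβ cosβ]
(For c' = 0 this reduces to FS = (γ'/γ_sat)·tanφ'/tanβ.)
γ' = 20.5 − 9.81 = 10.69 kN/m³
Numerator = 0.0 + 10.69·5.2·cos²10.0°·tan28.8° = 0.0 + 10.69·5.2·0.9698·0.5498 = 29.638 kPa
Denominator = 20.5·5.2·sin10.0°·cos10.0° = 20.5·5.2·0.1736·0.9848 = 18.230 kPa
FS = 29.638 / 18.230 = 1.626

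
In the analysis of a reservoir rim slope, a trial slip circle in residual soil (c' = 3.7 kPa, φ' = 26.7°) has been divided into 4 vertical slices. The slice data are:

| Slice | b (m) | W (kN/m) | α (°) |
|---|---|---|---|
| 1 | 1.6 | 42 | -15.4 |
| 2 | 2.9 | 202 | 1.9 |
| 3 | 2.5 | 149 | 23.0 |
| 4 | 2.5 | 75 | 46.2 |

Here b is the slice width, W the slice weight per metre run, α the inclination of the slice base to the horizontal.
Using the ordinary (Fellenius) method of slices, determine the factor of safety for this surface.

FS = 2.38

Ordinary method of slices: FS = Σ[c'·Δl_i + (W_i cosα_i)·tanφ'] / Σ W_i sinα_i, with Δl_i = b_i / cosα_i.
Slice 1: Δl = 1.6/cos(-15.4°) = 1.660 m; N'_1 = 42·cos(-15.4°) = 40.5; c'Δl = 6.14; W sinα = -11.2
Slice 2: Δl = 2.9/cos1.9° = 2.902 m; N'_2 = 202·cos1.9° = 201.9; c'Δl = 10.74; W sinα = 6.7
Slice 3: Δl = 2.5/cos23.0° = 2.716 m; N'_3 = 149·cos23.0° = 137.2; c'Δl = 10.05; W sinα = 58.2
Slice 4: Δl = 2.5/cos46.2° = 3.612 m; N'_4 = 75·cos46.2° = 51.9; c'Δl = 13.36; W sinα = 54.1
Σc'Δl = 40.3 kN/m; ΣN' = 431.4 kN/m; ΣW sinα = 107.9 kN/m
Resisting = 40.3 + 431.4·tan26.7° = 40.3 + 217.0 = 257.3 kN/m
FS = 257.3 / 107.9 = 2.385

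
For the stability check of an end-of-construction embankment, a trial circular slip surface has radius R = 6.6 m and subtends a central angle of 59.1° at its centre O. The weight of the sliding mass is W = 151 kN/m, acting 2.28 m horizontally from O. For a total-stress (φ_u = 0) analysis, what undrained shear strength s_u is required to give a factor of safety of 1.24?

s_u = 9.5 kPa

FS = s_u·L_a·R / (W·d), so s_u = FS·W·d / (L_a·R).
Arc length L_a = R·θ = 6.6·(59.1°·π/180) = 6.6·1.0315 = 6.81 m
s_u = 1.24·151·2.28 / (6.81·6.6) = 426.9 / 44.93 = 9.50 kPa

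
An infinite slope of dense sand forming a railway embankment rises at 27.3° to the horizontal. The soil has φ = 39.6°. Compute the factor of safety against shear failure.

For a dry cohesionless infinite slope the factor of safety is FS = tanφ / tanβ.
FS = tan39.6° / tan27.3° = 0.8273 / 0.5161 = 1.603

FS = 1.60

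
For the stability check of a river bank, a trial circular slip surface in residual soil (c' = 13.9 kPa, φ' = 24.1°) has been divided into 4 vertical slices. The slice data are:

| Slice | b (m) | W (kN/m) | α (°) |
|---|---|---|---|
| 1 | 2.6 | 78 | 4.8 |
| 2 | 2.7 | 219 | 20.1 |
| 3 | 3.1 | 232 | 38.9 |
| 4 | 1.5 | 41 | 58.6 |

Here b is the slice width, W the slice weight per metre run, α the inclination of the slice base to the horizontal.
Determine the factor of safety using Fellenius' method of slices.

FS = 1.48

Ordinary method of slices: FS = Σ[c'·Δl_i + (W_i cosα_i)·tanφ'] / Σ W_i sinα_i, with Δl_i = b_i / cosα_i.
Slice 1: Δl = 2.6/cos4.8° = 2.609 m; N'_1 = 78·cos4.8° = 77.7; c'Δl = 36.27; W sinα = 6.5
Slice 2: Δl = 2.7/cos20.1° = 2.875 m; N'_2 = 219·cos20.1° = 205.7; c'Δl = 39.96; W sinα = 75.3
Slice 3: Δl = 3.1/cos38.9° = 3.983 m; N'_3 = 232·cos38.9° = 180.6; c'Δl = 55.37; W sinα = 145.7
Slice 4: Δl = 1.5/cos58.6° = 2.879 m; N'_4 = 41·cos58.6° = 21.4; c'Δl = 40.02; W sinα = 35.0
Σc'Δl = 171.6 kN/m; ΣN' = 485.3 kN/m; ΣW sinα = 262.5 kN/m
Resisting = 171.6 + 485.3·tan24.1° = 171.6 + 217.1 = 388.7 kN/m
FS = 388.7 / 262.5 = 1.481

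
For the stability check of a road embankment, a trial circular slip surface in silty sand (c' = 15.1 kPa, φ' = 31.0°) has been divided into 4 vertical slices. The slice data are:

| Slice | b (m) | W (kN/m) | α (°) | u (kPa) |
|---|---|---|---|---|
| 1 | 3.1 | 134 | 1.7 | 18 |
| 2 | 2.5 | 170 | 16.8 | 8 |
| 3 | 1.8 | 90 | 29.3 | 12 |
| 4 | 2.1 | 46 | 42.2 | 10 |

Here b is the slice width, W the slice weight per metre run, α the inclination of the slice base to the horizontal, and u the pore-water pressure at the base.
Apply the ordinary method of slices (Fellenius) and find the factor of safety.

Ordinary method of slices: FS = Σ[c'·Δl_i + (W_i cosα_i − u_i·Δl_i)·tanφ'] / Σ W_i sinα_i, with Δl_i = b_i / cosα_i.
Slice 1: Δl = 3.1/cos1.7° = 3.101 m; N'_1 = 134·cos1.7° − 18·3.101 = 78.1; c'Δl = 46.83; W sinα = 4.0
Slice 2: Δl = 2.5/cos16.8° = 2.611 m; N'_2 = 170·cos16.8° − 8·2.611 = 141.9; c'Δl = 39.43; W sinα = 49.1
Slice 3: Δl = 1.8/cos29.3° = 2.064 m; N'_3 = 90·cos29.3° − 12·2.064 = 53.7; c'Δl = 31.17; W sinα = 44.0
Slice 4: Δl = 2.1/cos42.2° = 2.835 m; N'_4 = 46·cos42.2° − 10·2.835 = 5.7; c'Δl = 42.80; W sinα = 30.9
Σc'Δl = 160.2 kN/m; ΣN' = 279.4 kN/m; ΣW sinα = 128.1 kN/m
Resisting = 160.2 + 279.4·tan31.0° = 160.2 + 167.9 = 328.1 kN/m
FS = 328.1 / 128.1 = 2.562

FS = 2.56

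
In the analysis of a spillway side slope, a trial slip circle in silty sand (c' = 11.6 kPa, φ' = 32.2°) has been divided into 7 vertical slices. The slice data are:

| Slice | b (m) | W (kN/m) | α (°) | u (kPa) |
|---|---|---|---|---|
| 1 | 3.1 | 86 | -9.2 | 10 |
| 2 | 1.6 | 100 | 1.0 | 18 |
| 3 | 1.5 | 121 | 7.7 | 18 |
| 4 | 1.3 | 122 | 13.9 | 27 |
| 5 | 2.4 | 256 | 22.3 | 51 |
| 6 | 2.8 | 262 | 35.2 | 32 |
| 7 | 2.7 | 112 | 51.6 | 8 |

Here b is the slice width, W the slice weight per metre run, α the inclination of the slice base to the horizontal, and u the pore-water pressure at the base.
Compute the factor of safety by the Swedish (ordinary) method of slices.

FS = 1.49

Ordinary method of slices: FS = Σ[c'·Δl_i + (W_i cosα_i − u_i·Δl_i)·tanφ'] / Σ W_i sinα_i, with Δl_i = b_i / cosα_i.
Slice 1: Δl = 3.1/cos(-9.2°) = 3.140 m; N'_1 = 86·cos(-9.2°) − 10·3.140 = 53.5; c'Δl = 36.43; W sinα = -13.7
Slice 2: Δl = 1.6/cos1.0° = 1.600 m; N'_2 = 100·cos1.0° − 18·1.600 = 71.2; c'Δl = 18.56; W sinα = 1.7
Slice 3: Δl = 1.5/cos7.7° = 1.514 m; N'_3 = 121·cos7.7° − 18·1.514 = 92.7; c'Δl = 17.56; W sinα = 16.2
Slice 4: Δl = 1.3/cos13.9° = 1.339 m; N'_4 = 122·cos13.9° − 27·1.339 = 82.3; c'Δl = 15.53; W sinα = 29.3
Slice 5: Δl = 2.4/cos22.3° = 2.594 m; N'_5 = 256·cos22.3° − 51·2.594 = 104.6; c'Δl = 30.09; W sinα = 97.1
Slice 6: Δl = 2.8/cos35.2° = 3.427 m; N'_6 = 262·cos35.2° − 32·3.427 = 104.4; c'Δl = 39.75; W sinα = 151.0
Slice 7: Δl = 2.7/cos51.6° = 4.347 m; N'_7 = 112·cos51.6° − 8·4.347 = 34.8; c'Δl = 50.42; W sinα = 87.8
Σc'Δl = 208.3 kN/m; ΣN' = 543.4 kN/m; ΣW sinα = 369.5 kN/m
Resisting = 208.3 + 543.4·tan32.2° = 208.3 + 342.2 = 550.5 kN/m
FS = 550.5 / 369.5 = 1.490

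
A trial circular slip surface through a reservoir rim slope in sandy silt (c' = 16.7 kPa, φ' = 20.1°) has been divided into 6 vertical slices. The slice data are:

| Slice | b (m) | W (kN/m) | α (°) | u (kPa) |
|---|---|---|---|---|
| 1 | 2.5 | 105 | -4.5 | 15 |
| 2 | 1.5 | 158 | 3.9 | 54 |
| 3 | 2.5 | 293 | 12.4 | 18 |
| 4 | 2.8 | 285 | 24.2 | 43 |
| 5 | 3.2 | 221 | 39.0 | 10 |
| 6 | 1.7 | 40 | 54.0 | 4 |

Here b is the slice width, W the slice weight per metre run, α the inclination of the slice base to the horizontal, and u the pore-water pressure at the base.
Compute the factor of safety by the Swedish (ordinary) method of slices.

Ordinary method of slices: FS = Σ[c'·Δl_i + (W_i cosα_i − u_i·Δl_i)·tanφ'] / Σ W_i sinα_i, with Δl_i = b_i / cosα_i.
Slice 1: Δl = 2.5/cos(-4.5°) = 2.508 m; N'_1 = 105·cos(-4.5°) − 15·2.508 = 67.1; c'Δl = 41.88; W sinα = -8.2
Slice 2: Δl = 1.5/cos3.9° = 1.503 m; N'_2 = 158·cos3.9° − 54·1.503 = 76.4; c'Δl = 25.11; W sinα = 10.7
Slice 3: Δl = 2.5/cos12.4° = 2.560 m; N'_3 = 293·cos12.4° − 18·2.560 = 240.1; c'Δl = 42.75; W sinα = 62.9
Slice 4: Δl = 2.8/cos24.2° = 3.070 m; N'_4 = 285·cos24.2° − 43·3.070 = 128.0; c'Δl = 51.27; W sinα = 116.8
Slice 5: Δl = 3.2/cos39.0° = 4.118 m; N'_5 = 221·cos39.0° − 10·4.118 = 130.6; c'Δl = 68.76; W sinα = 139.1
Slice 6: Δl = 1.7/cos54.0° = 2.892 m; N'_6 = 40·cos54.0° − 4·2.892 = 11.9; c'Δl = 48.30; W sinα = 32.4
Σc'Δl = 278.1 kN/m; ΣN' = 654.1 kN/m; ΣW sinα = 353.7 kN/m
Resisting = 278.1 + 654.1·tan20.1° = 278.1 + 239.4 = 517.4 kN/m
FS = 517.4 / 353.7 = 1.463

FS = 1.46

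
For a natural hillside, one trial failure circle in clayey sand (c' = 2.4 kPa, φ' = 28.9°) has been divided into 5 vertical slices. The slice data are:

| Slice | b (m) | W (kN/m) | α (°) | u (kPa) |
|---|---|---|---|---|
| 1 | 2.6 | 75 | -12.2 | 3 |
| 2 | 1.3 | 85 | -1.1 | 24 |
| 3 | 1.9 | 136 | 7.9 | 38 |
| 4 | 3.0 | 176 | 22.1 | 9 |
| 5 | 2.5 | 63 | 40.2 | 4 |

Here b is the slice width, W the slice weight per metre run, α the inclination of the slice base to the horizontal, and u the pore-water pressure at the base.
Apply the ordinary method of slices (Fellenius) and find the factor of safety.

Ordinary method of slices: FS = Σ[c'·Δl_i + (W_i cosα_i − u_i·Δl_i)·tanφ'] / Σ W_i sinα_i, with Δl_i = b_i / cosα_i.
Slice 1: Δl = 2.6/cos(-12.2°) = 2.660 m; N'_1 = 75·cos(-12.2°) − 3·2.660 = 65.3; c'Δl = 6.38; W sinα = -15.8
Slice 2: Δl = 1.3/cos(-1.1°) = 1.300 m; N'_2 = 85·cos(-1.1°) − 24·1.300 = 53.8; c'Δl = 3.12; W sinα = -1.6
Slice 3: Δl = 1.9/cos7.9° = 1.918 m; N'_3 = 136·cos7.9° − 38·1.918 = 61.8; c'Δl = 4.60; W sinα = 18.7
Slice 4: Δl = 3.0/cos22.1° = 3.238 m; N'_4 = 176·cos22.1° − 9·3.238 = 133.9; c'Δl = 7.77; W sinα = 66.2
Slice 5: Δl = 2.5/cos40.2° = 3.273 m; N'_5 = 63·cos40.2° − 4·3.273 = 35.0; c'Δl = 7.86; W sinα = 40.7
Σc'Δl = 29.7 kN/m; ΣN' = 349.9 kN/m; ΣW sinα = 108.1 kN/m
Resisting = 29.7 + 349.9·tan28.9° = 29.7 + 193.1 = 222.9 kN/m
FS = 222.9 / 108.1 = 2.062

FS = 2.06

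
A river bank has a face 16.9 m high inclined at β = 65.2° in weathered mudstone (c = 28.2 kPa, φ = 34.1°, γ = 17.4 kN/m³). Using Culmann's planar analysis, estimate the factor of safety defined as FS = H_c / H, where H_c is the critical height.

H_c = (4c/γ) · sinβ cosφ / [1 − cos(β − φ)]
    = (4·28.2/17.4) · sin65.2°·cos34.1° / [1 − cos31.1°]
    = 6.483 · 0.7517 / 0.1437 = 33.90 m
FS = H_c / H = 33.90 / 16.9 = 2.006

FS = 2.01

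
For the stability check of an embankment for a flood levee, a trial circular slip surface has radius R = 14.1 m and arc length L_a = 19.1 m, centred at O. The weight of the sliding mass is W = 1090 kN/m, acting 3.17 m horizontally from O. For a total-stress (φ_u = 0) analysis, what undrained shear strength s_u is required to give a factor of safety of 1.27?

s_u = 16.3 kPa

FS = s_u·L_a·R / (W·d), so s_u = FS·W·d / (L_a·R).
s_u = 1.27·1090·3.17 / (19.10·14.1) = 4388.2 / 269.31 = 16.29 kPa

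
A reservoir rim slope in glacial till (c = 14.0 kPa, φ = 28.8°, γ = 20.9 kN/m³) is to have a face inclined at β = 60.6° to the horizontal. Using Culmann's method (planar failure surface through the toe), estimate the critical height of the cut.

H_c = 13.63 m

Culmann's analysis gives the critical failure plane at α_cr = (β + φ)/2 = (60.6 + 28.8)/2 = 44.7°, and the critical height
H_c = (4c/γ) · sinβ cosφ / [1 − cos(β − φ)]
    = (4·14.0/20.9) · sin60.6°·cos28.8° / [1 − cos(31.8°)]
    = 2.679 · 0.8712·0.8763 / [1 − 0.8499]
    = 2.679 · 0.7635 / 0.1501
    = 13.63 m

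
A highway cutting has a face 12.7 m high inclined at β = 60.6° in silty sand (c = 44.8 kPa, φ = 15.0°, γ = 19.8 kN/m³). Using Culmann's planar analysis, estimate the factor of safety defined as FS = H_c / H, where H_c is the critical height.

FS = 2.00

H_c = (4c/γ) · sinβ cosφ / [1 − cos(β − φ)]
    = (4·44.8/19.8) · sin60.6°·cos15.0° / [1 − cos45.6°]
    = 9.051 · 0.8415 / 0.3003 = 25.36 m
FS = H_c / H = 25.36 / 12.7 = 1.997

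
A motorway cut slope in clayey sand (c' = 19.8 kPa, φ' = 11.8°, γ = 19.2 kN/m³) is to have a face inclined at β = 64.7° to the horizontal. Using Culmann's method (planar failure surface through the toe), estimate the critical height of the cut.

Culmann's analysis gives the critical failure plane at α_cr = (β + φ')/2 = (64.7 + 11.8)/2 = 38.2°, and the critical height
H_c = (4c'/γ) · sinβ cosφ' / [1 − cos(β − φ')]
    = (4·19.8/19.2) · sin64.7°·cos11.8° / [1 − cos(52.9°)]
    = 4.125 · 0.9041·0.9789 / [1 − 0.6032]
    = 4.125 · 0.8850 / 0.3968
    = 9.20 m

H_c = 9.20 m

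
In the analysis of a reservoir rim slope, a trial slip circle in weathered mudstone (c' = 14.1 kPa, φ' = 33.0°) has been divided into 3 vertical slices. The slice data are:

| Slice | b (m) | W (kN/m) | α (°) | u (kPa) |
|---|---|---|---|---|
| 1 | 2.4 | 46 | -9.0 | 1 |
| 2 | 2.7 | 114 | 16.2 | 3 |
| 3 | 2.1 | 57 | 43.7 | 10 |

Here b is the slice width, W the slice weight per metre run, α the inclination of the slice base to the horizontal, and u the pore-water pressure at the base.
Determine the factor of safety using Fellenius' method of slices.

FS = 3.38

Ordinary method of slices: FS = Σ[c'·Δl_i + (W_i cosα_i − u_i·Δl_i)·tanφ'] / Σ W_i sinα_i, with Δl_i = b_i / cosα_i.
Slice 1: Δl = 2.4/cos(-9.0°) = 2.430 m; N'_1 = 46·cos(-9.0°) − 1·2.430 = 43.0; c'Δl = 34.26; W sinα = -7.2
Slice 2: Δl = 2.7/cos16.2° = 2.812 m; N'_2 = 114·cos16.2° − 3·2.812 = 101.0; c'Δl = 39.64; W sinα = 31.8
Slice 3: Δl = 2.1/cos43.7° = 2.905 m; N'_3 = 57·cos43.7° − 10·2.905 = 12.2; c'Δl = 40.96; W sinα = 39.4
Σc'Δl = 114.9 kN/m; ΣN' = 156.2 kN/m; ΣW sinα = 64.0 kN/m
Resisting = 114.9 + 156.2·tan33.0° = 114.9 + 101.4 = 216.3 kN/m
FS = 216.3 / 64.0 = 3.380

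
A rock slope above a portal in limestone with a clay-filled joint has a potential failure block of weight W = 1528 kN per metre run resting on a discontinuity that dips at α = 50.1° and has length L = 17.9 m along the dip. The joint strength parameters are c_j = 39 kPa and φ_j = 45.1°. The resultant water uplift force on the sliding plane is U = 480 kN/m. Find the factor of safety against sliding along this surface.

FS = 1.02

Resolving the block weight along and normal to the plane and applying the Mohr–Coulomb strength on the joint:
N' = W cosα − U = 1528·cos50.1° − 480 = 500.1 kN/m
Driving force T = W sinα = 1528·sin50.1° = 1172.2 kN/m
Resisting force R = c_j·L + N'·tanφ_j = 39·17.9 + 500.1·tan45.1° = 698.1 + 501.9 = 1200.0 kN/m
FS = R / T = 1200.0 / 1172.2 = 1.024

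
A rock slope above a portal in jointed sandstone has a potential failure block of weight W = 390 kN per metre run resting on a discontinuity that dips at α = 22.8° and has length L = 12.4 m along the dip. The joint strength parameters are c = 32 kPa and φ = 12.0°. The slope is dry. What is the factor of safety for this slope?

FS = 3.13

Resolving the block weight along and normal to the plane and applying the Mohr–Coulomb strength on the joint:
N' = W cosα = 390·cos22.8° = 359.5 kN/m
Driving force T = W sinα = 390·sin22.8° = 151.1 kN/m
Resisting force R = c·L + N'·tanφ = 32·12.4 + 359.5·tan12.0° = 396.8 + 76.4 = 473.2 kN/m
FS = R / T = 473.2 / 151.1 = 3.131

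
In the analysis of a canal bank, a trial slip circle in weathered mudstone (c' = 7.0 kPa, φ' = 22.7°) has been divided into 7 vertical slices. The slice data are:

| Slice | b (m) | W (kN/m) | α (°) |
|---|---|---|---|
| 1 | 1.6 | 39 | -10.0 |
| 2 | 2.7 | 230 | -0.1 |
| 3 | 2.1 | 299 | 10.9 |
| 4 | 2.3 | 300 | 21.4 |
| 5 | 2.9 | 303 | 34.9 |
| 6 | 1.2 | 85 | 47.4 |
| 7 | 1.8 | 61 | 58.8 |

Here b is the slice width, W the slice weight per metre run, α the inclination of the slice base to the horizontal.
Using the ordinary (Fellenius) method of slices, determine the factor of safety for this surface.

FS = 1.38

Ordinary method of slices: FS = Σ[c'·Δl_i + (W_i cosα_i)·tanφ'] / Σ W_i sinα_i, with Δl_i = b_i / cosα_i.
Slice 1: Δl = 1.6/cos(-10.0°) = 1.625 m; N'_1 = 39·cos(-10.0°) = 38.4; c'Δl = 11.37; W sinα = -6.8
Slice 2: Δl = 2.7/cos(-0.1°) = 2.700 m; N'_2 = 230·cos(-0.1°) = 230.0; c'Δl = 18.90; W sinα = -0.4
Slice 3: Δl = 2.1/cos10.9° = 2.139 m; N'_3 = 299·cos10.9° = 293.6; c'Δl = 14.97; W sinα = 56.5
Slice 4: Δl = 2.3/cos21.4° = 2.470 m; N'_4 = 300·cos21.4° = 279.3; c'Δl = 17.29; W sinα = 109.5
Slice 5: Δl = 2.9/cos34.9° = 3.536 m; N'_5 = 303·cos34.9° = 248.5; c'Δl = 24.75; W sinα = 173.4
Slice 6: Δl = 1.2/cos47.4° = 1.773 m; N'_6 = 85·cos47.4° = 57.5; c'Δl = 12.41; W sinα = 62.6
Slice 7: Δl = 1.8/cos58.8° = 3.475 m; N'_7 = 61·cos58.8° = 31.6; c'Δl = 24.32; W sinα = 52.2
Σc'Δl = 124.0 kN/m; ΣN' = 1179.0 kN/m; ΣW sinα = 446.9 kN/m
Resisting = 124.0 + 1179.0·tan22.7° = 124.0 + 493.2 = 617.2 kN/m
FS = 617.2 / 446.9 = 1.381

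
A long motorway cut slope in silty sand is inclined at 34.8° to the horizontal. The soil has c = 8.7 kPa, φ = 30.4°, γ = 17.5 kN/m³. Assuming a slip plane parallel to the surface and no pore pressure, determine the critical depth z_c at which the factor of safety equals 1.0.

Setting FS = 1.00 in FS = [c + γz cos²β tanφ] / [γz sinβ cosβ] and solving for z:
z = c / [γ cosβ (FS·sinβ − cosβ·tanφ)]
  = 8.7 / [17.5·cos34.8°·(1.00·sin34.8° − cos34.8°·tan30.4°)]
  = 8.7 / [17.5·0.8211·(1.00·0.5707 − 0.8211·0.5867)]
  = 8.7 / 1.2782 = 6.806 m

z_c = 6.81 m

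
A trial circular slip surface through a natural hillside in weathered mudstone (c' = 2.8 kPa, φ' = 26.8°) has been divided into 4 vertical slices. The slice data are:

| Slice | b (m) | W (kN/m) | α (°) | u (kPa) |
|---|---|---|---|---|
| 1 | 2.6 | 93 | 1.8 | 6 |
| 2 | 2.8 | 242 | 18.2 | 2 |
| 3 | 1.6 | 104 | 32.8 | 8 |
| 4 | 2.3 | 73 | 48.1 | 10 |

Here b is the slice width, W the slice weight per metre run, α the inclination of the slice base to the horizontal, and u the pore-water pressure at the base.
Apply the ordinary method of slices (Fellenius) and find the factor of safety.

Ordinary method of slices: FS = Σ[c'·Δl_i + (W_i cosα_i − u_i·Δl_i)·tanφ'] / Σ W_i sinα_i, with Δl_i = b_i / cosα_i.
Slice 1: Δl = 2.6/cos1.8° = 2.601 m; N'_1 = 93·cos1.8° − 6·2.601 = 77.3; c'Δl = 7.28; W sinα = 2.9
Slice 2: Δl = 2.8/cos18.2° = 2.947 m; N'_2 = 242·cos18.2° − 2·2.947 = 224.0; c'Δl = 8.25; W sinα = 75.6
Slice 3: Δl = 1.6/cos32.8° = 1.903 m; N'_3 = 104·cos32.8° − 8·1.903 = 72.2; c'Δl = 5.33; W sinα = 56.3
Slice 4: Δl = 2.3/cos48.1° = 3.444 m; N'_4 = 73·cos48.1° − 10·3.444 = 14.3; c'Δl = 9.64; W sinα = 54.3
Σc'Δl = 30.5 kN/m; ΣN' = 387.8 kN/m; ΣW sinα = 189.2 kN/m
Resisting = 30.5 + 387.8·tan26.8° = 30.5 + 195.9 = 226.4 kN/m
FS = 226.4 / 189.2 = 1.197

FS = 1.20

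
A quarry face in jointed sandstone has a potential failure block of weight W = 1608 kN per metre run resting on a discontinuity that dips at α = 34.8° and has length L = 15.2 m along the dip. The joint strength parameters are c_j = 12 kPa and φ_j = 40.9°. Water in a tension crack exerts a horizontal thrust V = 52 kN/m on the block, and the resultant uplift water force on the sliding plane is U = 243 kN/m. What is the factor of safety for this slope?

Resolving the block weight along and normal to the plane and applying the Mohr–Coulomb strength on the joint:
N' = W cosα − U − V sinα = 1608·cos34.8° − 243 − 52·sin34.8° = 1047.7 kN/m
Driving force T = W sinα + V cosα = 1608·sin34.8° + 52·cos34.8° = 960.4 kN/m
Resisting force R = c_j·L + N'·tanφ_j = 12·15.2 + 1047.7·tan40.9° = 182.4 + 907.6 = 1090.0 kN/m
FS = R / T = 1090.0 / 960.4 = 1.135

FS = 1.13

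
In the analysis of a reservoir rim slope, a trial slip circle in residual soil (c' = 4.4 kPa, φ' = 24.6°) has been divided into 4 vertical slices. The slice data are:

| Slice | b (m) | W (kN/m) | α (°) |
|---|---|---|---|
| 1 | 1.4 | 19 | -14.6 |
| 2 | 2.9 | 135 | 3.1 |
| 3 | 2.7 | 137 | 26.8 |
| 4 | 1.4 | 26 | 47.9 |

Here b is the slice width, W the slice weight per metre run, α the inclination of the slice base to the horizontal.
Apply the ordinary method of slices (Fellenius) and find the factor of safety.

Ordinary method of slices: FS = Σ[c'·Δl_i + (W_i cosα_i)·tanφ'] / Σ W_i sinα_i, with Δl_i = b_i / cosα_i.
Slice 1: Δl = 1.4/cos(-14.6°) = 1.447 m; N'_1 = 19·cos(-14.6°) = 18.4; c'Δl = 6.37; W sinα = -4.8
Slice 2: Δl = 2.9/cos3.1° = 2.904 m; N'_2 = 135·cos3.1° = 134.8; c'Δl = 12.78; W sinα = 7.3
Slice 3: Δl = 2.7/cos26.8° = 3.025 m; N'_3 = 137·cos26.8° = 122.3; c'Δl = 13.31; W sinα = 61.8
Slice 4: Δl = 1.4/cos47.9° = 2.088 m; N'_4 = 26·cos47.9° = 17.4; c'Δl = 9.19; W sinα = 19.3
Σc'Δl = 41.6 kN/m; ΣN' = 292.9 kN/m; ΣW sinα = 83.6 kN/m
Resisting = 41.6 + 292.9·tan24.6° = 41.6 + 134.1 = 175.7 kN/m
FS = 175.7 / 83.6 = 2.103

FS = 2.10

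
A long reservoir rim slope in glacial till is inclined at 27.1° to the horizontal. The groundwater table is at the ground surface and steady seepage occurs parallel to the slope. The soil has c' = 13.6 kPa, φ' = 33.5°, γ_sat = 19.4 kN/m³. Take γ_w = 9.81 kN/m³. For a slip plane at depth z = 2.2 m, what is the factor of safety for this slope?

FS = 1.43

With seepage parallel to the slope and the water table at the surface, the effective normal stress on the slip plane uses the buoyant unit weight γ' = γ_sat − γ_w while the driving shear stress uses γ_sat:
FS = [c' + γ' z cos²β tanφ'] / [γ_sat z sinβ cosβ]
γ' = 19.4 − 9.81 = 9.59 kN/m³
Numerator = 13.6 + 9.59·2.2·cos²27.1°·tan33.5° = 13.6 + 9.59·2.2·0.7925·0.6619 = 24.667 kPa
Denominator = 19.4·2.2·sin27.1°·cos27.1° = 19.4·2.2·0.4555·0.8902 = 17.308 kPa
FS = 24.667 / 17.308 = 1.425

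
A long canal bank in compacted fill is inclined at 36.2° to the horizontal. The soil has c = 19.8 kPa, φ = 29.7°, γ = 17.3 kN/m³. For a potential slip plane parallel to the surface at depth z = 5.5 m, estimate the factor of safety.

FS = 1.22

For an infinite slope with a slip plane parallel to the surface (no pore pressure): FS = [c + γz cos²β tanφ] / [γz sinβ cosβ].
γz = 17.3·5.5 = 95.15 kN/m²
Numerator = 19.8 + 95.15·cos²36.2°·tan29.7° = 19.8 + 95.15·0.6512·0.5704 = 55.142 kPa
Denominator = 95.15·sin36.2°·cos36.2° = 95.15·0.5906·0.8070 = 45.348 kPa
FS = 55.142 / 45.348 = 1.216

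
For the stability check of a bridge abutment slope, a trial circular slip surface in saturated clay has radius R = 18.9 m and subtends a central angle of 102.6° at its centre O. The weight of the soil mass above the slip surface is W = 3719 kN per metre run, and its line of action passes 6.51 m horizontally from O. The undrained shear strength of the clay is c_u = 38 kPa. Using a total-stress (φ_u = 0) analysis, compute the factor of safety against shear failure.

Taking moments about the centre O, the resisting moment is provided by the undrained shear strength acting along the arc:
Arc length L_a = R·θ = 18.9·(102.6°·π/180) = 18.9·1.7907 = 33.84 m
M_R = c_u·L_a·R = 38·33.84·18.9 = 24307.0 kN·m/m
M_D = W·d = 3719·6.51 = 24210.7 kN·m/m
FS = M_R / M_D = 24307.0 / 24210.7 = 1.004

FS = 1.00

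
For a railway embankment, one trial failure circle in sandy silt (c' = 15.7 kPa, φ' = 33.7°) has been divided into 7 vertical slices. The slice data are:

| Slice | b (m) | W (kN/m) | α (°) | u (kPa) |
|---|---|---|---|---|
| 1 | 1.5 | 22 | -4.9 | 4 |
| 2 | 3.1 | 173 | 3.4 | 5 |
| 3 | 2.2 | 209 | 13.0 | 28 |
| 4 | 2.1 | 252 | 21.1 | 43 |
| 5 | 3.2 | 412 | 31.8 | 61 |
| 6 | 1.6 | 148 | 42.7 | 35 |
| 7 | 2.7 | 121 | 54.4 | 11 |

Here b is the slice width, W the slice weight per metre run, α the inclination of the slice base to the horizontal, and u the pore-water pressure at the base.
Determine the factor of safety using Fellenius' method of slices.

FS = 1.29

Ordinary method of slices: FS = Σ[c'·Δl_i + (W_i cosα_i − u_i·Δl_i)·tanφ'] / Σ W_i sinα_i, with Δl_i = b_i / cosα_i.
Slice 1: Δl = 1.5/cos(-4.9°) = 1.506 m; N'_1 = 22·cos(-4.9°) − 4·1.506 = 15.9; c'Δl = 23.64; W sinα = -1.9
Slice 2: Δl = 3.1/cos3.4° = 3.105 m; N'_2 = 173·cos3.4° − 5·3.105 = 157.2; c'Δl = 48.76; W sinα = 10.3
Slice 3: Δl = 2.2/cos13.0° = 2.258 m; N'_3 = 209·cos13.0° − 28·2.258 = 140.4; c'Δl = 35.45; W sinα = 47.0
Slice 4: Δl = 2.1/cos21.1° = 2.251 m; N'_4 = 252·cos21.1° − 43·2.251 = 138.3; c'Δl = 35.34; W sinα = 90.7
Slice 5: Δl = 3.2/cos31.8° = 3.765 m; N'_5 = 412·cos31.8° − 61·3.765 = 120.5; c'Δl = 59.11; W sinα = 217.1
Slice 6: Δl = 1.6/cos42.7° = 2.177 m; N'_6 = 148·cos42.7° − 35·2.177 = 32.6; c'Δl = 34.18; W sinα = 100.4
Slice 7: Δl = 2.7/cos54.4° = 4.638 m; N'_7 = 121·cos54.4° − 11·4.638 = 19.4; c'Δl = 72.82; W sinα = 98.4
Σc'Δl = 309.3 kN/m; ΣN' = 624.3 kN/m; ΣW sinα = 562.0 kN/m
Resisting = 309.3 + 624.3·tan33.7° = 309.3 + 416.3 = 725.6 kN/m
FS = 725.6 / 562.0 = 1.291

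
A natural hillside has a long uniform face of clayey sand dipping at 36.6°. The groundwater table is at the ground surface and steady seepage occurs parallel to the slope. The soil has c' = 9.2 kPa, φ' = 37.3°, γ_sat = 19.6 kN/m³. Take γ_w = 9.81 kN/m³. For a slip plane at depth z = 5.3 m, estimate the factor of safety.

FS = 0.70

With seepage parallel to the slope and the water table at the surface, the effective normal stress on the slip plane uses the buoyant unit weight γ' = γ_sat − γ_w while the driving shear stress uses γ_sat:
FS = [c' + γ' z cos²β tanφ'] / [γ_sat z sinβ cosβ]
γ' = 19.6 − 9.81 = 9.79 kN/m³
Numerator = 9.2 + 9.79·5.3·cos²36.6°·tan37.3° = 9.2 + 9.79·5.3·0.6445·0.7618 = 34.676 kPa
Denominator = 19.6·5.3·sin36.6°·cos36.6° = 19.6·5.3·0.5962·0.8028 = 49.723 kPa
FS = 34.676 / 49.723 = 0.697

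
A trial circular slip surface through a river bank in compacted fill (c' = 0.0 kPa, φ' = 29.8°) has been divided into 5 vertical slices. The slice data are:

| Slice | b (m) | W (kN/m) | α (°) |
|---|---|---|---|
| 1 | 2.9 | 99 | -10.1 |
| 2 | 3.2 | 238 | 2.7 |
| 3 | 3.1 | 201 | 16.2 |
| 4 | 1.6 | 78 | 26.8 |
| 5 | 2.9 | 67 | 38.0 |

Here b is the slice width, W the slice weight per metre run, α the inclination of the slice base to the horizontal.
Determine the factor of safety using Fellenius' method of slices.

Ordinary method of slices: FS = Σ[c'·Δl_i + (W_i cosα_i)·tanφ'] / Σ W_i sinα_i, with Δl_i = b_i / cosα_i.
Slice 1: Δl = 2.9/cos(-10.1°) = 2.946 m; N'_1 = 99·cos(-10.1°) = 97.5; c'Δl = 0.00; W sinα = -17.4
Slice 2: Δl = 3.2/cos2.7° = 3.204 m; N'_2 = 238·cos2.7° = 237.7; c'Δl = 0.00; W sinα = 11.2
Slice 3: Δl = 3.1/cos16.2° = 3.228 m; N'_3 = 201·cos16.2° = 193.0; c'Δl = 0.00; W sinα = 56.1
Slice 4: Δl = 1.6/cos26.8° = 1.793 m; N'_4 = 78·cos26.8° = 69.6; c'Δl = 0.00; W sinα = 35.2
Slice 5: Δl = 2.9/cos38.0° = 3.680 m; N'_5 = 67·cos38.0° = 52.8; c'Δl = 0.00; W sinα = 41.2
Σc'Δl = 0.0 kN/m; ΣN' = 650.6 kN/m; ΣW sinα = 126.3 kN/m
Resisting = 0.0 + 650.6·tan29.8° = 0.0 + 372.6 = 372.6 kN/m
FS = 372.6 / 126.3 = 2.949

FS = 2.95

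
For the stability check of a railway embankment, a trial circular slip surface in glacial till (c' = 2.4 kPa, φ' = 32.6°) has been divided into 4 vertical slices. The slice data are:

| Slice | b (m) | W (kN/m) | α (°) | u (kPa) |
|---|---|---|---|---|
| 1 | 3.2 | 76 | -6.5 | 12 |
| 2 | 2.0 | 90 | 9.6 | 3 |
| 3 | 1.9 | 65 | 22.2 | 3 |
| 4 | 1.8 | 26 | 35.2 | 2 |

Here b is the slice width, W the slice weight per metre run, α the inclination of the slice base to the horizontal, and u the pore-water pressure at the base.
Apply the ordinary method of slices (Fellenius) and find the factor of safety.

FS = 3.15

Ordinary method of slices: FS = Σ[c'·Δl_i + (W_i cosα_i − u_i·Δl_i)·tanφ'] / Σ W_i sinα_i, with Δl_i = b_i / cosα_i.
Slice 1: Δl = 3.2/cos(-6.5°) = 3.221 m; N'_1 = 76·cos(-6.5°) − 12·3.221 = 36.9; c'Δl = 7.73; W sinα = -8.6
Slice 2: Δl = 2.0/cos9.6° = 2.028 m; N'_2 = 90·cos9.6° − 3·2.028 = 82.7; c'Δl = 4.87; W sinα = 15.0
Slice 3: Δl = 1.9/cos22.2° = 2.052 m; N'_3 = 65·cos22.2° − 3·2.052 = 54.0; c'Δl = 4.93; W sinα = 24.6
Slice 4: Δl = 1.8/cos35.2° = 2.203 m; N'_4 = 26·cos35.2° − 2·2.203 = 16.8; c'Δl = 5.29; W sinα = 15.0
Σc'Δl = 22.8 kN/m; ΣN' = 190.4 kN/m; ΣW sinα = 46.0 kN/m
Resisting = 22.8 + 190.4·tan32.6° = 22.8 + 121.8 = 144.6 kN/m
FS = 144.6 / 46.0 = 3.146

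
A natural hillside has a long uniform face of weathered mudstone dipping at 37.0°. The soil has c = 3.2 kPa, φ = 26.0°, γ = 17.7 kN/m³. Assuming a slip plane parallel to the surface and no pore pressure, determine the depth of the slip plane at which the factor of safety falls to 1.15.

z = 0.75 m

Setting FS = 1.15 in FS = [c + γz cos²β tanφ] / [γz sinβ cosβ] and solving for z:
z = c / [γ cosβ (FS·sinβ − cosβ·tanφ)]
  = 3.2 / [17.7·cos37.0°·(1.15·sin37.0° − cos37.0°·tan26.0°)]
  = 3.2 / [17.7·0.7986·(1.15·0.6018 − 0.7986·0.4877)]
  = 3.2 / 4.2770 = 0.748 m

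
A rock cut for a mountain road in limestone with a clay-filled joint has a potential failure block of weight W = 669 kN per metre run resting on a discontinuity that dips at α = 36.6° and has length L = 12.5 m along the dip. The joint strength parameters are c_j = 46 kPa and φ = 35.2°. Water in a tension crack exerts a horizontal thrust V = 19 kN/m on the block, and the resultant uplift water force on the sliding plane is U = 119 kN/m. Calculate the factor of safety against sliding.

FS = 2.08

Resolving the block weight along and normal to the plane and applying the Mohr–Coulomb strength on the joint:
N' = W cosα − U − V sinα = 669·cos36.6° − 119 − 19·sin36.6° = 406.8 kN/m
Driving force T = W sinα + V cosα = 669·sin36.6° + 19·cos36.6° = 414.1 kN/m
Resisting force R = c_j·L + N'·tanφ = 46·12.5 + 406.8·tan35.2° = 575.0 + 286.9 = 861.9 kN/m
FS = R / T = 861.9 / 414.1 = 2.081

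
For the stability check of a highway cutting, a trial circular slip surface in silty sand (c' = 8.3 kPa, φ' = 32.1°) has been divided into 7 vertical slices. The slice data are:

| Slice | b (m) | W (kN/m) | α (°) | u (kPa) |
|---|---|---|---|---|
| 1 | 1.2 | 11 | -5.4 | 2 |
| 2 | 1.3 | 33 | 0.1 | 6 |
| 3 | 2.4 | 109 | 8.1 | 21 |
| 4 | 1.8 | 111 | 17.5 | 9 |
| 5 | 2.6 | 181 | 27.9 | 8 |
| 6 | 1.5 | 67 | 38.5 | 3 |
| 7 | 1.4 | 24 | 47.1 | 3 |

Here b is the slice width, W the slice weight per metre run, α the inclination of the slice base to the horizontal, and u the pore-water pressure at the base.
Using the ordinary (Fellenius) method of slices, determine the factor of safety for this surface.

Ordinary method of slices: FS = Σ[c'·Δl_i + (W_i cosα_i − u_i·Δl_i)·tanφ'] / Σ W_i sinα_i, with Δl_i = b_i / cosα_i.
Slice 1: Δl = 1.2/cos(-5.4°) = 1.205 m; N'_1 = 11·cos(-5.4°) − 2·1.205 = 8.5; c'Δl = 10.00; W sinα = -1.0
Slice 2: Δl = 1.3/cos0.1° = 1.300 m; N'_2 = 33·cos0.1° − 6·1.300 = 25.2; c'Δl = 10.79; W sinα = 0.1
Slice 3: Δl = 2.4/cos8.1° = 2.424 m; N'_3 = 109·cos8.1° − 21·2.424 = 57.0; c'Δl = 20.12; W sinα = 15.4
Slice 4: Δl = 1.8/cos17.5° = 1.887 m; N'_4 = 111·cos17.5° − 9·1.887 = 88.9; c'Δl = 15.67; W sinα = 33.4
Slice 5: Δl = 2.6/cos27.9° = 2.942 m; N'_5 = 181·cos27.9° − 8·2.942 = 136.4; c'Δl = 24.42; W sinα = 84.7
Slice 6: Δl = 1.5/cos38.5° = 1.917 m; N'_6 = 67·cos38.5° − 3·1.917 = 46.7; c'Δl = 15.91; W sinα = 41.7
Slice 7: Δl = 1.4/cos47.1° = 2.057 m; N'_7 = 24·cos47.1° − 3·2.057 = 10.2; c'Δl = 17.07; W sinα = 17.6
Σc'Δl = 114.0 kN/m; ΣN' = 372.9 kN/m; ΣW sinα = 191.7 kN/m
Resisting = 114.0 + 372.9·tan32.1° = 114.0 + 233.9 = 347.9 kN/m
FS = 347.9 / 191.7 = 1.814

FS = 1.81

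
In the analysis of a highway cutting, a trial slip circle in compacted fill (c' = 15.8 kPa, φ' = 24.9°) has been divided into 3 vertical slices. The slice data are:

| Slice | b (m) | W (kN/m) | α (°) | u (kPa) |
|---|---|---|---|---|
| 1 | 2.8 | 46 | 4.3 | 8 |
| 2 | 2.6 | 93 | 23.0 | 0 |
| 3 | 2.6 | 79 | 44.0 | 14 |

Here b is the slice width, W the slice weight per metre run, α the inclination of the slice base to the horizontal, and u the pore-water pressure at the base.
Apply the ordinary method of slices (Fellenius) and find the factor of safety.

Ordinary method of slices: FS = Σ[c'·Δl_i + (W_i cosα_i − u_i·Δl_i)·tanφ'] / Σ W_i sinα_i, with Δl_i = b_i / cosα_i.
Slice 1: Δl = 2.8/cos4.3° = 2.808 m; N'_1 = 46·cos4.3° − 8·2.808 = 23.4; c'Δl = 44.36; W sinα = 3.4
Slice 2: Δl = 2.6/cos23.0° = 2.825 m; N'_2 = 93·cos23.0° − 0·2.825 = 85.6; c'Δl = 44.63; W sinα = 36.3
Slice 3: Δl = 2.6/cos44.0° = 3.614 m; N'_3 = 79·cos44.0° − 14·3.614 = 6.2; c'Δl = 57.11; W sinα = 54.9
Σc'Δl = 146.1 kN/m; ΣN' = 115.2 kN/m; ΣW sinα = 94.7 kN/m
Resisting = 146.1 + 115.2·tan24.9° = 146.1 + 53.5 = 199.6 kN/m
FS = 199.6 / 94.7 = 2.108

FS = 2.11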